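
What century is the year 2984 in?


Century = (year - 1) // 100 + 1
= (2984 - 1) // 100 + 1
= 2983 // 100 + 1
= 29 + 1

30th century


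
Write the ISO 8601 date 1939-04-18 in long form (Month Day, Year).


ISO 1939-04-18 parses as year=1939, month=04, day=18
Month 4 -> April

April 18, 1939


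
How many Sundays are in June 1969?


June 1969 has 30 days
Anchor: Jan 1, 1969. With p = 1969 - 1 = 1968: (p + p//4 - p//100 + p//400) mod 7 = (1968 + 492 - 19 + 4) mod 7 = 2445 mod 7 = 2 -> Wednesday (Mon=0 ... Sun=6)
Days before June (Jan-May): 151; June 1 index = (2 + 151) mod 7 = 6 -> Sunday
First Sunday is June 1
Sundays: 1, 8, 15, 22, 29

5 Sundays


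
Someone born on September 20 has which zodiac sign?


Date: September 20
Conventional tropical zodiac dates: Virgo from August 23 onward; Libra starts September 23
September 20 falls within the Virgo range

Virgo


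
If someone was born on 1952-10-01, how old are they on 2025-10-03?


Birth: 1952-10-01
Reference: 2025-10-03
Year difference: 2025 - 1952 = 73

73 years old


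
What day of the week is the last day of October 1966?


October 1966 has 31 days
Anchor: Jan 1, 1966. With p = 1966 - 1 = 1965: (p + p//4 - p//100 + p//400) mod 7 = (1965 + 491 - 19 + 4) mod 7 = 2441 mod 7 = 5 -> Saturday (Mon=0 ... Sun=6)
Days before October (Jan-Sep): 273; October 1 index = (5 + 273) mod 7 = 5 -> Saturday
Last day offset: 31 - 1 = 30 days
Weekday index = (5 + 30) mod 7 = 0

Monday, October 31


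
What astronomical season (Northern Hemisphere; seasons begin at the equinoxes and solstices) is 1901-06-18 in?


Date: June 18
Astronomical Spring (approx.; exact equinox/solstice day varies by year): March 20 to June 20
June 18 falls within the Spring window

Spring


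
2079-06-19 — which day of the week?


Date: June 19, 2079
Anchor: Jan 1, 2079. With p = 2079 - 1 = 2078: (p + p//4 - p//100 + p//400) mod 7 = (2078 + 519 - 20 + 5) mod 7 = 2582 mod 7 = 6 -> Sunday (Mon=0 ... Sun=6)
Days before June (Jan-May): 151; offset = 151 + 19 - 1 = 169
Weekday index = (6 + 169) mod 7 = 0

Day of the week: Monday


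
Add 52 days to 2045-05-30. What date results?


Start: 2045-05-30, add 52 days
May 2045 has 31 days: 31 - 30 = 1 day to May 31 -> 51 left
June 2045 has 30 days -> 21 left
July 2045: 21 <= 31 -> lands on July 21

Result: 2045-07-21


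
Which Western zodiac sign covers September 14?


Date: September 14
Conventional tropical zodiac dates: Virgo from August 23 onward; Libra starts September 23
September 14 falls within the Virgo range

Virgo


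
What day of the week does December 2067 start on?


Target: December 1, 2067
Anchor: Jan 1, 2067. With p = 2067 - 1 = 2066: (p + p//4 - p//100 + p//400) mod 7 = (2066 + 516 - 20 + 5) mod 7 = 2567 mod 7 = 5 -> Saturday (Mon=0 ... Sun=6)
Days before December (Jan-Nov): 334 days
Weekday index = (5 + 334) mod 7 = 3

Thursday


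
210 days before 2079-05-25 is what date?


Start: 2079-05-25, subtract 210 days
Back 25 days from May 25 reaches April 30, 2079 -> 185 left
April 2079 has 30 days -> back to March 31, 2079 -> 155 left
March 2079 has 31 days -> back to February 28, 2079 -> 124 left
February 2079 has 28 days -> back to January 31, 2079 -> 96 left
January 2079 has 31 days -> back to December 31, 2078 -> 65 left
December 2078 has 31 days -> back to November 30, 2078 -> 34 left
November 2078 has 30 days -> back to October 31, 2078 -> 4 left
October 2078: 31 - 4 = 27 -> lands on October 27

Result: 2078-10-27


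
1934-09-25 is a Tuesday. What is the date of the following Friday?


Current: Tuesday
Target: Friday
Days ahead: 3

Next Friday: 1934-09-28


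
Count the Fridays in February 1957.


February 1957 has 28 days
Anchor: Jan 1, 1957. With p = 1957 - 1 = 1956: (p + p//4 - p//100 + p//400) mod 7 = (1956 + 489 - 19 + 4) mod 7 = 2430 mod 7 = 1 -> Tuesday (Mon=0 ... Sun=6)
Days before February (Jan): 31; February 1 index = (1 + 31) mod 7 = 4 -> Friday
First Friday is February 1
Fridays: 1, 8, 15, 22

4 Fridays


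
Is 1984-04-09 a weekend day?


Anchor: Jan 1, 1984. With p = 1984 - 1 = 1983: (p + p//4 - p//100 + p//400) mod 7 = (1983 + 495 - 19 + 4) mod 7 = 2463 mod 7 = 6 -> Sunday (Mon=0 ... Sun=6)
Day of year: 100; offset = 99
Weekday index = (6 + 99) mod 7 = 0 -> Monday
Weekend days: Saturday, Sunday

No


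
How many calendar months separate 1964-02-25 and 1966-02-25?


From February 1964 to February 1966
2 years * 12 = 24 months = 24

24 months


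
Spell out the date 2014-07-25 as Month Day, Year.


ISO 2014-07-25 parses as year=2014, month=07, day=25
Month 7 -> July

July 25, 2014


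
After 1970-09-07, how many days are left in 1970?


Day of year: 250 of 365
Remaining = 365 - 250

115 days


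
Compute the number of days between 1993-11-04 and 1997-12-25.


From 1993-11-04 to 1997-12-25
1993-11-04: days before November = 31 + 28 + 31 + 30 + 31 + 30 + 31 + 31 + 30 + 31 = 304 (1993 is not a leap year); day of year = 304 + 4 = 308
1997-12-25: days before December = 31 + 28 + 31 + 30 + 31 + 30 + 31 + 31 + 30 + 31 + 30 = 334 (1997 is not a leap year); day of year = 334 + 25 = 359
Rest of 1993: 365 - 308 = 57
Full years 1994 (365), 1995 (365), 1996 (366): 1096
Total = 57 + 1096 + 359 = 1512

1512 days


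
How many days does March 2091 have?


March 2091

31 days


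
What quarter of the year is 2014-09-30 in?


Month: September (month 9)
Q1: Jan-Mar, Q2: Apr-Jun, Q3: Jul-Sep, Q4: Oct-Dec

Q3


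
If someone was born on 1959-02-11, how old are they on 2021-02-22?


Birth: 1959-02-11
Reference: 2021-02-22
Year difference: 2021 - 1959 = 62

62 years old


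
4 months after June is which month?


June is month 6
6 + 4 = 10

October


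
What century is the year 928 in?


Century = (year - 1) // 100 + 1
= (928 - 1) // 100 + 1
= 927 // 100 + 1
= 9 + 1

10th century


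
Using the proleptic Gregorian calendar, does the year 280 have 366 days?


Gregorian leap year rule: divisible by 4, but not by 100, unless also by 400.
280 is divisible by 4 but not 100 -> leap year

Yes


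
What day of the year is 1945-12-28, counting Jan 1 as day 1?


Date: December 28, 1945
Days in months 1 through 11: 334
Plus 28 days in December

Day of year: 362


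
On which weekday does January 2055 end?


January 2055 has 31 days
Anchor: Jan 1, 2055. With p = 2055 - 1 = 2054: (p + p//4 - p//100 + p//400) mod 7 = (2054 + 513 - 20 + 5) mod 7 = 2552 mod 7 = 4 -> Friday (Mon=0 ... Sun=6)
January 1 is the anchor itself -> Friday
Last day offset: 31 - 1 = 30 days
Weekday index = (4 + 30) mod 7 = 6

Sunday, January 31


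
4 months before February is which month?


February is month 2
2 - 4 = -2; wrap: -2 + 12 = 10

October


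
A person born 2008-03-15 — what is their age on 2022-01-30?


Birth: 2008-03-15
Reference: 2022-01-30
Year difference: 2022 - 2008 = 14
Birthday not yet reached in 2022, subtract 1

13 years old


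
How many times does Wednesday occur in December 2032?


December 2032 has 31 days
Anchor: Jan 1, 2032. With p = 2032 - 1 = 2031: (p + p//4 - p//100 + p//400) mod 7 = (2031 + 507 - 20 + 5) mod 7 = 2523 mod 7 = 3 -> Thursday (Mon=0 ... Sun=6)
Days before December (Jan-Nov): 335; December 1 index = (3 + 335) mod 7 = 2 -> Wednesday
First Wednesday is December 1
Wednesdays: 1, 8, 15, 22, 29

5 Wednesdays


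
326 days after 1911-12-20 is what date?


Start: 1911-12-20, add 326 days
December 1911 has 31 days: 31 - 20 = 11 days to December 31 -> 315 left
January 1912 has 31 days -> 284 left
February 1912 has 29 days -> 255 left
March 1912 has 31 days -> 224 left
April 1912 has 30 days -> 194 left
May 1912 has 31 days -> 163 left
June 1912 has 30 days -> 133 left
July 1912 has 31 days -> 102 left
August 1912 has 31 days -> 71 left
September 1912 has 30 days -> 41 left
October 1912 has 31 days -> 10 left
November 1912: 10 <= 30 -> lands on November 10

Result: 1912-11-10


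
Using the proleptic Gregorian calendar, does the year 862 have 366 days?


Gregorian leap year rule: divisible by 4, but not by 100, unless also by 400.
862 is not divisible by 4 -> not a leap year

No


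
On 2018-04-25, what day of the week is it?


Date: April 25, 2018
Anchor: Jan 1, 2018. With p = 2018 - 1 = 2017: (p + p//4 - p//100 + p//400) mod 7 = (2017 + 504 - 20 + 5) mod 7 = 2506 mod 7 = 0 -> Monday (Mon=0 ... Sun=6)
Days before April (Jan-Mar): 90; offset = 90 + 25 - 1 = 114
Weekday index = (0 + 114) mod 7 = 2

Day of the week: Wednesday


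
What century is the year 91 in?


Century = (year - 1) // 100 + 1
= (91 - 1) // 100 + 1
= 90 // 100 + 1
= 0 + 1

1st century


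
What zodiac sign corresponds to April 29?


Date: April 29
Conventional tropical zodiac dates: Taurus from April 20 onward; Gemini starts May 21
April 29 falls within the Taurus range

Taurus


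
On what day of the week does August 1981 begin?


Target: August 1, 1981
Anchor: Jan 1, 1981. With p = 1981 - 1 = 1980: (p + p//4 - p//100 + p//400) mod 7 = (1980 + 495 - 19 + 4) mod 7 = 2460 mod 7 = 3 -> Thursday (Mon=0 ... Sun=6)
Days before August (Jan-Jul): 212 days
Weekday index = (3 + 212) mod 7 = 5

Saturday


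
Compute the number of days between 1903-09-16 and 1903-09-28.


From 1903-09-16 to 1903-09-28
1903-09-16: days before September = 31 + 28 + 31 + 30 + 31 + 30 + 31 + 31 = 243 (1903 is not a leap year); day of year = 243 + 16 = 259
1903-09-28: days before September = 31 + 28 + 31 + 30 + 31 + 30 + 31 + 31 = 243 (1903 is not a leap year); day of year = 243 + 28 = 271
Same year: 271 - 259 = 12

12 days


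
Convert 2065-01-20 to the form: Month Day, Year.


ISO 2065-01-20 parses as year=2065, month=01, day=20
Month 1 -> January

January 20, 2065


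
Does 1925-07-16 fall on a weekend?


Anchor: Jan 1, 1925. With p = 1925 - 1 = 1924: (p + p//4 - p//100 + p//400) mod 7 = (1924 + 481 - 19 + 4) mod 7 = 2390 mod 7 = 3 -> Thursday (Mon=0 ... Sun=6)
Day of year: 197; offset = 196
Weekday index = (3 + 196) mod 7 = 3 -> Thursday
Weekend days: Saturday, Sunday

No


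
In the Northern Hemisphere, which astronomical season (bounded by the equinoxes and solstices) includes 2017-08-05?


Date: August 5
Astronomical Summer (approx.; exact equinox/solstice day varies by year): June 21 to September 21
August 5 falls within the Summer window

Summer


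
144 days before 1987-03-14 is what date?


Start: 1987-03-14, subtract 144 days
Back 14 days from March 14 reaches February 28, 1987 -> 130 left
February 1987 has 28 days -> back to January 31, 1987 -> 102 left
January 1987 has 31 days -> back to December 31, 1986 -> 71 left
December 1986 has 31 days -> back to November 30, 1986 -> 40 left
November 1986 has 30 days -> back to October 31, 1986 -> 10 left
October 1986: 31 - 10 = 21 -> lands on October 21

Result: 1986-10-21


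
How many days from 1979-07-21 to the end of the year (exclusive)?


Day of year: 202 of 365
Remaining = 365 - 202

163 days


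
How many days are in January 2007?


January 2007

31 days


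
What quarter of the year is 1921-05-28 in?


Month: May (month 5)
Q1: Jan-Mar, Q2: Apr-Jun, Q3: Jul-Sep, Q4: Oct-Dec

Q2


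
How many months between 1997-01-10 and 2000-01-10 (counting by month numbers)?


From January 1997 to January 2000
3 years * 12 = 36 months = 36

36 months


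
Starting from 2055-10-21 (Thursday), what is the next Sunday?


Current: Thursday
Target: Sunday
Days ahead: 3

Next Sunday: 2055-10-24


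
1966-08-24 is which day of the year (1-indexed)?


Date: August 24, 1966
Days in months 1 through 7: 212
Plus 24 days in August

Day of year: 236


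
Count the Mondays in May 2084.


May 2084 has 31 days
Anchor: Jan 1, 2084. With p = 2084 - 1 = 2083: (p + p//4 - p//100 + p//400) mod 7 = (2083 + 520 - 20 + 5) mod 7 = 2588 mod 7 = 5 -> Saturday (Mon=0 ... Sun=6)
Days before May (Jan-Apr): 121; May 1 index = (5 + 121) mod 7 = 0 -> Monday
First Monday is May 1
Mondays: 1, 8, 15, 22, 29

5 Mondays


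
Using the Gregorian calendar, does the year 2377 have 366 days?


Gregorian leap year rule: divisible by 4, but not by 100, unless also by 400.
2377 is not divisible by 4 -> not a leap year

No


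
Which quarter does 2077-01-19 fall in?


Month: January (month 1)
Q1: Jan-Mar, Q2: Apr-Jun, Q3: Jul-Sep, Q4: Oct-Dec

Q1


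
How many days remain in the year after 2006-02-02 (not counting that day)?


Day of year: 33 of 365
Remaining = 365 - 33

332 days


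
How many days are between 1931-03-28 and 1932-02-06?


From 1931-03-28 to 1932-02-06
1931-03-28: days before March = 31 + 28 = 59 (1931 is not a leap year); day of year = 59 + 28 = 87
1932-02-06: days before February = 31; day of year = 31 + 6 = 37
Rest of 1931: 365 - 87 = 278
Total = 278 + 37 = 315

315 days


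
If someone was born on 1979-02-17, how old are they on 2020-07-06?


Birth: 1979-02-17
Reference: 2020-07-06
Year difference: 2020 - 1979 = 41

41 years old


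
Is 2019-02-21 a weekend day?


Anchor: Jan 1, 2019. With p = 2019 - 1 = 2018: (p + p//4 - p//100 + p//400) mod 7 = (2018 + 504 - 20 + 5) mod 7 = 2507 mod 7 = 1 -> Tuesday (Mon=0 ... Sun=6)
Day of year: 52; offset = 51
Weekday index = (1 + 51) mod 7 = 3 -> Thursday
Weekend days: Saturday, Sunday

No


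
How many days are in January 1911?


January 1911

31 days


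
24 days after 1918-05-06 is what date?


Start: 1918-05-06, add 24 days
May 1918 has 31 days; 6 + 24 = 30 stays within May

Result: 1918-05-30


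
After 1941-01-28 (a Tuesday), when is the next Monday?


Current: Tuesday
Target: Monday
Days ahead: 6

Next Monday: 1941-02-03


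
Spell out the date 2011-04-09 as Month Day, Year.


ISO 2011-04-09 parses as year=2011, month=04, day=09
Month 4 -> April

April 9, 2011


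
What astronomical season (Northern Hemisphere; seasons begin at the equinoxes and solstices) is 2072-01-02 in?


Date: January 2
Astronomical Winter (approx.; exact equinox/solstice day varies by year): December 21 to March 19
January 2 falls within the Winter window

Winter


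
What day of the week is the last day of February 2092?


February 2092 has 29 days
Anchor: Jan 1, 2092. With p = 2092 - 1 = 2091: (p + p//4 - p//100 + p//400) mod 7 = (2091 + 522 - 20 + 5) mod 7 = 2598 mod 7 = 1 -> Tuesday (Mon=0 ... Sun=6)
Days before February (Jan): 31; February 1 index = (1 + 31) mod 7 = 4 -> Friday
Last day offset: 29 - 1 = 28 days
Weekday index = (4 + 28) mod 7 = 4

Friday, February 29


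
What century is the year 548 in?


Century = (year - 1) // 100 + 1
= (548 - 1) // 100 + 1
= 547 // 100 + 1
= 5 + 1

6th century


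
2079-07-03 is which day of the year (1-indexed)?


Date: July 3, 2079
Days in months 1 through 6: 181
Plus 3 days in July

Day of year: 184


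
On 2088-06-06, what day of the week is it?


Date: June 6, 2088
Anchor: Jan 1, 2088. With p = 2088 - 1 = 2087: (p + p//4 - p//100 + p//400) mod 7 = (2087 + 521 - 20 + 5) mod 7 = 2593 mod 7 = 3 -> Thursday (Mon=0 ... Sun=6)
Days before June (Jan-May): 152; offset = 152 + 6 - 1 = 157
Weekday index = (3 + 157) mod 7 = 6

Day of the week: Sunday


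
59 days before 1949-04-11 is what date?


Start: 1949-04-11, subtract 59 days
Back 11 days from April 11 reaches March 31, 1949 -> 48 left
March 1949 has 31 days -> back to February 28, 1949 -> 17 left
February 1949: 28 - 17 = 11 -> lands on February 11

Result: 1949-02-11


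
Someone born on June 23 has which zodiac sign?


Date: June 23
Conventional tropical zodiac dates: Cancer from June 21 onward; Leo starts July 23
June 23 falls within the Cancer range

Cancer


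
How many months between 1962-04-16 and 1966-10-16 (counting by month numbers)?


From April 1962 to October 1966
4 years * 12 = 48 months, plus 6 months = 54

54 months


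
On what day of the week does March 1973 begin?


Target: March 1, 1973
Anchor: Jan 1, 1973. With p = 1973 - 1 = 1972: (p + p//4 - p//100 + p//400) mod 7 = (1972 + 493 - 19 + 4) mod 7 = 2450 mod 7 = 0 -> Monday (Mon=0 ... Sun=6)
Days before March (Jan-Feb): 59 days
Weekday index = (0 + 59) mod 7 = 3

Thursday


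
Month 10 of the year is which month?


Month 10 of 12

October


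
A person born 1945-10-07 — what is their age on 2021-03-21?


Birth: 1945-10-07
Reference: 2021-03-21
Year difference: 2021 - 1945 = 76
Birthday not yet reached in 2021, subtract 1

75 years old


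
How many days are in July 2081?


July 2081

31 days


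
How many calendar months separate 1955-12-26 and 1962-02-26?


From December 1955 to February 1962
7 years * 12 = 84 months, minus 10 months = 74

74 months


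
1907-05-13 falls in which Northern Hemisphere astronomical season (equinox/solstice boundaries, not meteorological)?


Date: May 13
Astronomical Spring (approx.; exact equinox/solstice day varies by year): March 20 to June 20
May 13 falls within the Spring window

Spring


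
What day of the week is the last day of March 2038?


March 2038 has 31 days
Anchor: Jan 1, 2038. With p = 2038 - 1 = 2037: (p + p//4 - p//100 + p//400) mod 7 = (2037 + 509 - 20 + 5) mod 7 = 2531 mod 7 = 4 -> Friday (Mon=0 ... Sun=6)
Days before March (Jan-Feb): 59; March 1 index = (4 + 59) mod 7 = 0 -> Monday
Last day offset: 31 - 1 = 30 days
Weekday index = (0 + 30) mod 7 = 2

Wednesday, March 31


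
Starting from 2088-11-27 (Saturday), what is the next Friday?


Current: Saturday
Target: Friday
Days ahead: 6

Next Friday: 2088-12-03


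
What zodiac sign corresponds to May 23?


Date: May 23
Conventional tropical zodiac dates: Gemini from May 21 onward; Cancer starts June 21
May 23 falls within the Gemini range

Gemini


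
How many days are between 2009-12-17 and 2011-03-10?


From 2009-12-17 to 2011-03-10
2009-12-17: days before December = 31 + 28 + 31 + 30 + 31 + 30 + 31 + 31 + 30 + 31 + 30 = 334 (2009 is not a leap year); day of year = 334 + 17 = 351
2011-03-10: days before March = 31 + 28 = 59 (2011 is not a leap year); day of year = 59 + 10 = 69
Rest of 2009: 365 - 351 = 14
Full years 2010 (365): 365
Total = 14 + 365 + 69 = 448

448 days


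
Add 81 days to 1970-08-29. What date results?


Start: 1970-08-29, add 81 days
August 1970 has 31 days: 31 - 29 = 2 days to August 31 -> 79 left
September 1970 has 30 days -> 49 left
October 1970 has 31 days -> 18 left
November 1970: 18 <= 30 -> lands on November 18

Result: 1970-11-18


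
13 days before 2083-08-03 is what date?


Start: 2083-08-03, subtract 13 days
Back 3 days from August 3 reaches July 31, 2083 -> 10 left
July 2083: 31 - 10 = 21 -> lands on July 21

Result: 2083-07-21


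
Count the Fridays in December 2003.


December 2003 has 31 days
Anchor: Jan 1, 2003. With p = 2003 - 1 = 2002: (p + p//4 - p//100 + p//400) mod 7 = (2002 + 500 - 20 + 5) mod 7 = 2487 mod 7 = 2 -> Wednesday (Mon=0 ... Sun=6)
Days before December (Jan-Nov): 334; December 1 index = (2 + 334) mod 7 = 0 -> Monday
First Friday is December 5
Fridays: 5, 12, 19, 26

4 Fridays


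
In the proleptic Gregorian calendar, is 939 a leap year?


Gregorian leap year rule: divisible by 4, but not by 100, unless also by 400.
939 is not divisible by 4 -> not a leap year

No


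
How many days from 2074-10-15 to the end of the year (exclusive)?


Day of year: 288 of 365
Remaining = 365 - 288

77 days


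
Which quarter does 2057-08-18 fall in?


Month: August (month 8)
Q1: Jan-Mar, Q2: Apr-Jun, Q3: Jul-Sep, Q4: Oct-Dec

Q3


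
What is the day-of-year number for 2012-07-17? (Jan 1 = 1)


Date: July 17, 2012
Days in months 1 through 6: 182
Plus 17 days in July

Day of year: 199


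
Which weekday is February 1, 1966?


Target: February 1, 1966
Anchor: Jan 1, 1966. With p = 1966 - 1 = 1965: (p + p//4 - p//100 + p//400) mod 7 = (1965 + 491 - 19 + 4) mod 7 = 2441 mod 7 = 5 -> Saturday (Mon=0 ... Sun=6)
Days before February (Jan): 31 days
Weekday index = (5 + 31) mod 7 = 1

Tuesday


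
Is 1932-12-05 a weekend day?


Anchor: Jan 1, 1932. With p = 1932 - 1 = 1931: (p + p//4 - p//100 + p//400) mod 7 = (1931 + 482 - 19 + 4) mod 7 = 2398 mod 7 = 4 -> Friday (Mon=0 ... Sun=6)
Day of year: 340; offset = 339
Weekday index = (4 + 339) mod 7 = 0 -> Monday
Weekend days: Saturday, Sunday

No


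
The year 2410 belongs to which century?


Century = (year - 1) // 100 + 1
= (2410 - 1) // 100 + 1
= 2409 // 100 + 1
= 24 + 1

25th century


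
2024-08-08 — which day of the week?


Date: August 8, 2024
Anchor: Jan 1, 2024. With p = 2024 - 1 = 2023: (p + p//4 - p//100 + p//400) mod 7 = (2023 + 505 - 20 + 5) mod 7 = 2513 mod 7 = 0 -> Monday (Mon=0 ... Sun=6)
Days before August (Jan-Jul): 213; offset = 213 + 8 - 1 = 220
Weekday index = (0 + 220) mod 7 = 3

Day of the week: Thursday


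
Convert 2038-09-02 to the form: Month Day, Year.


ISO 2038-09-02 parses as year=2038, month=09, day=02
Month 9 -> September

September 2, 2038


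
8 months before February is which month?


February is month 2
2 - 8 = -6; wrap: -6 + 12 = 6

June


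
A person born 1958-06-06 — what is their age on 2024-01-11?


Birth: 1958-06-06
Reference: 2024-01-11
Year difference: 2024 - 1958 = 66
Birthday not yet reached in 2024, subtract 1

65 years old


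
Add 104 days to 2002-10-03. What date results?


Start: 2002-10-03, add 104 days
October 2002 has 31 days: 31 - 3 = 28 days to October 31 -> 76 left
November 2002 has 30 days -> 46 left
December 2002 has 31 days -> 15 left
January 2003: 15 <= 31 -> lands on January 15

Result: 2003-01-15


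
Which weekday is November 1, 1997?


Target: November 1, 1997
Anchor: Jan 1, 1997. With p = 1997 - 1 = 1996: (p + p//4 - p//100 + p//400) mod 7 = (1996 + 499 - 19 + 4) mod 7 = 2480 mod 7 = 2 -> Wednesday (Mon=0 ... Sun=6)
Days before November (Jan-Oct): 304 days
Weekday index = (2 + 304) mod 7 = 5

Saturday


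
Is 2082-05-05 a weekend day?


Anchor: Jan 1, 2082. With p = 2082 - 1 = 2081: (p + p//4 - p//100 + p//400) mod 7 = (2081 + 520 - 20 + 5) mod 7 = 2586 mod 7 = 3 -> Thursday (Mon=0 ... Sun=6)
Day of year: 125; offset = 124
Weekday index = (3 + 124) mod 7 = 1 -> Tuesday
Weekend days: Saturday, Sunday

No


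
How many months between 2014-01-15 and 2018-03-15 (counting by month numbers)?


From January 2014 to March 2018
4 years * 12 = 48 months, plus 2 months = 50

50 months


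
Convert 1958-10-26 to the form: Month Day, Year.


ISO 1958-10-26 parses as year=1958, month=10, day=26
Month 10 -> October

October 26, 1958


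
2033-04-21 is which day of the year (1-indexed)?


Date: April 21, 2033
Days in months 1 through 3: 90
Plus 21 days in April

Day of year: 111


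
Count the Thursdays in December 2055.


December 2055 has 31 days
Anchor: Jan 1, 2055. With p = 2055 - 1 = 2054: (p + p//4 - p//100 + p//400) mod 7 = (2054 + 513 - 20 + 5) mod 7 = 2552 mod 7 = 4 -> Friday (Mon=0 ... Sun=6)
Days before December (Jan-Nov): 334; December 1 index = (4 + 334) mod 7 = 2 -> Wednesday
First Thursday is December 2
Thursdays: 2, 9, 16, 23, 30

5 Thursdays


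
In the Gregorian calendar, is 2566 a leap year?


Gregorian leap year rule: divisible by 4, but not by 100, unless also by 400.
2566 is not divisible by 4 -> not a leap year

No


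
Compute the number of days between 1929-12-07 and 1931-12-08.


From 1929-12-07 to 1931-12-08
1929-12-07: days before December = 31 + 28 + 31 + 30 + 31 + 30 + 31 + 31 + 30 + 31 + 30 = 334 (1929 is not a leap year); day of year = 334 + 7 = 341
1931-12-08: days before December = 31 + 28 + 31 + 30 + 31 + 30 + 31 + 31 + 30 + 31 + 30 = 334 (1931 is not a leap year); day of year = 334 + 8 = 342
Rest of 1929: 365 - 341 = 24
Full years 1930 (365): 365
Total = 24 + 365 + 342 = 731

731 days


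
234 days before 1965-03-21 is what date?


Start: 1965-03-21, subtract 234 days
Back 21 days from March 21 reaches February 28, 1965 -> 213 left
February 1965 has 28 days -> back to January 31, 1965 -> 185 left
January 1965 has 31 days -> back to December 31, 1964 -> 154 left
December 1964 has 31 days -> back to November 30, 1964 -> 123 left
November 1964 has 30 days -> back to October 31, 1964 -> 93 left
October 1964 has 31 days -> back to September 30, 1964 -> 62 left
September 1964 has 30 days -> back to August 31, 1964 -> 32 left
August 1964 has 31 days -> back to July 31, 1964 -> 1 left
July 1964: 31 - 1 = 30 -> lands on July 30

Result: 1964-07-30


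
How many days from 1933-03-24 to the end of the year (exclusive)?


Day of year: 83 of 365
Remaining = 365 - 83

282 days


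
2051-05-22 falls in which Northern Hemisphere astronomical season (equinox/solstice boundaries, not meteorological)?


Date: May 22
Astronomical Spring (approx.; exact equinox/solstice day varies by year): March 20 to June 20
May 22 falls within the Spring window

Spring


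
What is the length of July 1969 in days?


July 1969

31 days


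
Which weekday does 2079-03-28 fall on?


Date: March 28, 2079
Anchor: Jan 1, 2079. With p = 2079 - 1 = 2078: (p + p//4 - p//100 + p//400) mod 7 = (2078 + 519 - 20 + 5) mod 7 = 2582 mod 7 = 6 -> Sunday (Mon=0 ... Sun=6)
Days before March (Jan-Feb): 59; offset = 59 + 28 - 1 = 86
Weekday index = (6 + 86) mod 7 = 1

Day of the week: Tuesday


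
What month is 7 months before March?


March is month 3
3 - 7 = -4; wrap: -4 + 12 = 8

August


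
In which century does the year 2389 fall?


Century = (year - 1) // 100 + 1
= (2389 - 1) // 100 + 1
= 2388 // 100 + 1
= 23 + 1

24th century


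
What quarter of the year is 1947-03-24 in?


Month: March (month 3)
Q1: Jan-Mar, Q2: Apr-Jun, Q3: Jul-Sep, Q4: Oct-Dec

Q1


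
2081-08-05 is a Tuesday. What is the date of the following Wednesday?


Current: Tuesday
Target: Wednesday
Days ahead: 1

Next Wednesday: 2081-08-06


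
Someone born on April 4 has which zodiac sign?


Date: April 4
Conventional tropical zodiac dates: Aries from March 21 onward; Taurus starts April 20
April 4 falls within the Aries range

Aries


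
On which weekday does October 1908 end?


October 1908 has 31 days
Anchor: Jan 1, 1908. With p = 1908 - 1 = 1907: (p + p//4 - p//100 + p//400) mod 7 = (1907 + 476 - 19 + 4) mod 7 = 2368 mod 7 = 2 -> Wednesday (Mon=0 ... Sun=6)
Days before October (Jan-Sep): 274; October 1 index = (2 + 274) mod 7 = 3 -> Thursday
Last day offset: 31 - 1 = 30 days
Weekday index = (3 + 30) mod 7 = 5

Saturday, October 31


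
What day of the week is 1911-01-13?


Date: January 13, 1911
Anchor: Jan 1, 1911. With p = 1911 - 1 = 1910: (p + p//4 - p//100 + p//400) mod 7 = (1910 + 477 - 19 + 4) mod 7 = 2372 mod 7 = 6 -> Sunday (Mon=0 ... Sun=6)
Days into year = 13 - 1 = 12
Weekday index = (6 + 12) mod 7 = 4

Day of the week: Friday


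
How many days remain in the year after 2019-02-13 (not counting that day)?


Day of year: 44 of 365
Remaining = 365 - 44

321 days


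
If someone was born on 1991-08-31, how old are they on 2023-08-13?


Birth: 1991-08-31
Reference: 2023-08-13
Year difference: 2023 - 1991 = 32
Birthday not yet reached in 2023, subtract 1

31 years old


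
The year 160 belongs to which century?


Century = (year - 1) // 100 + 1
= (160 - 1) // 100 + 1
= 159 // 100 + 1
= 1 + 1

2nd century


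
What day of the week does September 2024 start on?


Target: September 1, 2024
Anchor: Jan 1, 2024. With p = 2024 - 1 = 2023: (p + p//4 - p//100 + p//400) mod 7 = (2023 + 505 - 20 + 5) mod 7 = 2513 mod 7 = 0 -> Monday (Mon=0 ... Sun=6)
Days before September (Jan-Aug): 244 days
Weekday index = (0 + 244) mod 7 = 6

Sunday


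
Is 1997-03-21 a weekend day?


Anchor: Jan 1, 1997. With p = 1997 - 1 = 1996: (p + p//4 - p//100 + p//400) mod 7 = (1996 + 499 - 19 + 4) mod 7 = 2480 mod 7 = 2 -> Wednesday (Mon=0 ... Sun=6)
Day of year: 80; offset = 79
Weekday index = (2 + 79) mod 7 = 4 -> Friday
Weekend days: Saturday, Sunday

No


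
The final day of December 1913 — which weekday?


December 1913 has 31 days
Anchor: Jan 1, 1913. With p = 1913 - 1 = 1912: (p + p//4 - p//100 + p//400) mod 7 = (1912 + 478 - 19 + 4) mod 7 = 2375 mod 7 = 2 -> Wednesday (Mon=0 ... Sun=6)
Days before December (Jan-Nov): 334; December 1 index = (2 + 334) mod 7 = 0 -> Monday
Last day offset: 31 - 1 = 30 days
Weekday index = (0 + 30) mod 7 = 2

Wednesday, December 31


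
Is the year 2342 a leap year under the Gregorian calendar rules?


Gregorian leap year rule: divisible by 4, but not by 100, unless also by 400.
2342 is not divisible by 4 -> not a leap year

No


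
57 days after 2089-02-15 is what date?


Start: 2089-02-15, add 57 days
February 2089 has 28 days: 28 - 15 = 13 days to February 28 -> 44 left
March 2089 has 31 days -> 13 left
April 2089: 13 <= 30 -> lands on April 13

Result: 2089-04-13


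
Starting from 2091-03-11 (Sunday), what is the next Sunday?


Current: Sunday
Target: Sunday
Days ahead: 7

Next Sunday: 2091-03-18


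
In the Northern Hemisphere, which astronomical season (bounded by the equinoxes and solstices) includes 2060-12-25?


Date: December 25
Astronomical Winter (approx.; exact equinox/solstice day varies by year): December 21 to March 19
December 25 falls within the Winter window

Winter


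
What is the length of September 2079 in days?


September 2079

30 days


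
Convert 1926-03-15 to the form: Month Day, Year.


ISO 1926-03-15 parses as year=1926, month=03, day=15
Month 3 -> March

March 15, 1926


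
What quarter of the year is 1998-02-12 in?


Month: February (month 2)
Q1: Jan-Mar, Q2: Apr-Jun, Q3: Jul-Sep, Q4: Oct-Dec

Q1


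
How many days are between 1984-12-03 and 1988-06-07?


From 1984-12-03 to 1988-06-07
1984-12-03: days before December = 31 + 29 + 31 + 30 + 31 + 30 + 31 + 31 + 30 + 31 + 30 = 335 (1984 is a leap year); day of year = 335 + 3 = 338
1988-06-07: days before June = 31 + 29 + 31 + 30 + 31 = 152 (1988 is a leap year); day of year = 152 + 7 = 159
Rest of 1984: 366 - 338 = 28
Full years 1985 (365), 1986 (365), 1987 (365): 1095
Total = 28 + 1095 + 159 = 1282

1282 days


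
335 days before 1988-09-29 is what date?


Start: 1988-09-29, subtract 335 days
Back 29 days from September 29 reaches August 31, 1988 -> 306 left
August 1988 has 31 days -> back to July 31, 1988 -> 275 left
July 1988 has 31 days -> back to June 30, 1988 -> 244 left
June 1988 has 30 days -> back to May 31, 1988 -> 214 left
May 1988 has 31 days -> back to April 30, 1988 -> 183 left
April 1988 has 30 days -> back to March 31, 1988 -> 153 left
March 1988 has 31 days -> back to February 29, 1988 -> 122 left
February 1988 has 29 days -> back to January 31, 1988 -> 93 left
January 1988 has 31 days -> back to December 31, 1987 -> 62 left
December 1987 has 31 days -> back to November 30, 1987 -> 31 left
November 1987 has 30 days -> back to October 31, 1987 -> 1 left
October 1987: 31 - 1 = 30 -> lands on October 30

Result: 1987-10-30


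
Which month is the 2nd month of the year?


Month 2 of 12

February


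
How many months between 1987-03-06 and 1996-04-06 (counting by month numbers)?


From March 1987 to April 1996
9 years * 12 = 108 months, plus 1 month = 109

109 months


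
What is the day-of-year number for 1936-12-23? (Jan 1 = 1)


Date: December 23, 1936
Days in months 1 through 11: 335
Plus 23 days in December

Day of year: 358


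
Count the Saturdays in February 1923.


February 1923 has 28 days
Anchor: Jan 1, 1923. With p = 1923 - 1 = 1922: (p + p//4 - p//100 + p//400) mod 7 = (1922 + 480 - 19 + 4) mod 7 = 2387 mod 7 = 0 -> Monday (Mon=0 ... Sun=6)
Days before February (Jan): 31; February 1 index = (0 + 31) mod 7 = 3 -> Thursday
First Saturday is February 3
Saturdays: 3, 10, 17, 24

4 Saturdays


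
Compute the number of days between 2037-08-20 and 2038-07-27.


From 2037-08-20 to 2038-07-27
2037-08-20: days before August = 31 + 28 + 31 + 30 + 31 + 30 + 31 = 212 (2037 is not a leap year); day of year = 212 + 20 = 232
2038-07-27: days before July = 31 + 28 + 31 + 30 + 31 + 30 = 181 (2038 is not a leap year); day of year = 181 + 27 = 208
Rest of 2037: 365 - 232 = 133
Total = 133 + 208 = 341

341 days


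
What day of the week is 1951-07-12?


Date: July 12, 1951
Anchor: Jan 1, 1951. With p = 1951 - 1 = 1950: (p + p//4 - p//100 + p//400) mod 7 = (1950 + 487 - 19 + 4) mod 7 = 2422 mod 7 = 0 -> Monday (Mon=0 ... Sun=6)
Days before July (Jan-Jun): 181; offset = 181 + 12 - 1 = 192
Weekday index = (0 + 192) mod 7 = 3

Day of the week: Thursday


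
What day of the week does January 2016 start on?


Target: January 1, 2016
Anchor: Jan 1, 2016. With p = 2016 - 1 = 2015: (p + p//4 - p//100 + p//400) mod 7 = (2015 + 503 - 20 + 5) mod 7 = 2503 mod 7 = 4 -> Friday (Mon=0 ... Sun=6)
Offset from anchor: 0 days
Weekday index = (4 + 0) mod 7 = 4

Friday


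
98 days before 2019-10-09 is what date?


Start: 2019-10-09, subtract 98 days
Back 9 days from October 9 reaches September 30, 2019 -> 89 left
September 2019 has 30 days -> back to August 31, 2019 -> 59 left
August 2019 has 31 days -> back to July 31, 2019 -> 28 left
July 2019: 31 - 28 = 3 -> lands on July 3

Result: 2019-07-03


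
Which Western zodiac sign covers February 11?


Date: February 11
Conventional tropical zodiac dates: Aquarius from January 20 onward; Pisces starts February 19
February 11 falls within the Aquarius range

Aquarius


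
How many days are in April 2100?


April 2100

30 days


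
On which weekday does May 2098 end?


May 2098 has 31 days
Anchor: Jan 1, 2098. With p = 2098 - 1 = 2097: (p + p//4 - p//100 + p//400) mod 7 = (2097 + 524 - 20 + 5) mod 7 = 2606 mod 7 = 2 -> Wednesday (Mon=0 ... Sun=6)
Days before May (Jan-Apr): 120; May 1 index = (2 + 120) mod 7 = 3 -> Thursday
Last day offset: 31 - 1 = 30 days
Weekday index = (3 + 30) mod 7 = 5

Saturday, May 31


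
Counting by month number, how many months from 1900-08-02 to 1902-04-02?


From August 1900 to April 1902
2 years * 12 = 24 months, minus 4 months = 20

20 months


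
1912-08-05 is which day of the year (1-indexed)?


Date: August 5, 1912
Days in months 1 through 7: 213
Plus 5 days in August

Day of year: 218


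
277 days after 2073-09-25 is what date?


Start: 2073-09-25, add 277 days
September 2073 has 30 days: 30 - 25 = 5 days to September 30 -> 272 left
October 2073 has 31 days -> 241 left
November 2073 has 30 days -> 211 left
December 2073 has 31 days -> 180 left
January 2074 has 31 days -> 149 left
February 2074 has 28 days -> 121 left
March 2074 has 31 days -> 90 left
April 2074 has 30 days -> 60 left
May 2074 has 31 days -> 29 left
June 2074: 29 <= 30 -> lands on June 29

Result: 2074-06-29


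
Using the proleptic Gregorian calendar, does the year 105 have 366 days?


Gregorian leap year rule: divisible by 4, but not by 100, unless also by 400.
105 is not divisible by 4 -> not a leap year

No


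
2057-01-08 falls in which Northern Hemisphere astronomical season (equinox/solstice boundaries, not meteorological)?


Date: January 8
Astronomical Winter (approx.; exact equinox/solstice day varies by year): December 21 to March 19
January 8 falls within the Winter window

Winter


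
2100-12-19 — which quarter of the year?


Month: December (month 12)
Q1: Jan-Mar, Q2: Apr-Jun, Q3: Jul-Sep, Q4: Oct-Dec

Q4


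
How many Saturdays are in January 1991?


January 1991 has 31 days
Anchor: Jan 1, 1991. With p = 1991 - 1 = 1990: (p + p//4 - p//100 + p//400) mod 7 = (1990 + 497 - 19 + 4) mod 7 = 2472 mod 7 = 1 -> Tuesday (Mon=0 ... Sun=6)
January 1 is the anchor itself -> Tuesday
First Saturday is January 5
Saturdays: 5, 12, 19, 26

4 Saturdays


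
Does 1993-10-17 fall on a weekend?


Anchor: Jan 1, 1993. With p = 1993 - 1 = 1992: (p + p//4 - p//100 + p//400) mod 7 = (1992 + 498 - 19 + 4) mod 7 = 2475 mod 7 = 4 -> Friday (Mon=0 ... Sun=6)
Day of year: 290; offset = 289
Weekday index = (4 + 289) mod 7 = 6 -> Sunday
Weekend days: Saturday, Sunday

Yes


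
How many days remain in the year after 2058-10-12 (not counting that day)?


Day of year: 285 of 365
Remaining = 365 - 285

80 days


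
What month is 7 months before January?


January is month 1
1 - 7 = -6; wrap: -6 + 12 = 6

June


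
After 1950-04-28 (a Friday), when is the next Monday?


Current: Friday
Target: Monday
Days ahead: 3

Next Monday: 1950-05-01


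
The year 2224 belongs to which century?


Century = (year - 1) // 100 + 1
= (2224 - 1) // 100 + 1
= 2223 // 100 + 1
= 22 + 1

23rd century


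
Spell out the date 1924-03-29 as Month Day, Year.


ISO 1924-03-29 parses as year=1924, month=03, day=29
Month 3 -> March

March 29, 1924


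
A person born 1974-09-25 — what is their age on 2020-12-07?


Birth: 1974-09-25
Reference: 2020-12-07
Year difference: 2020 - 1974 = 46

46 years old


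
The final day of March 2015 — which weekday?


March 2015 has 31 days
Anchor: Jan 1, 2015. With p = 2015 - 1 = 2014: (p + p//4 - p//100 + p//400) mod 7 = (2014 + 503 - 20 + 5) mod 7 = 2502 mod 7 = 3 -> Thursday (Mon=0 ... Sun=6)
Days before March (Jan-Feb): 59; March 1 index = (3 + 59) mod 7 = 6 -> Sunday
Last day offset: 31 - 1 = 30 days
Weekday index = (6 + 30) mod 7 = 1

Tuesday, March 31


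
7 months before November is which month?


November is month 11
11 - 7 = 4

April


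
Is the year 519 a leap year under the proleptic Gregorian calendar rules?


Gregorian leap year rule: divisible by 4, but not by 100, unless also by 400.
519 is not divisible by 4 -> not a leap year

No


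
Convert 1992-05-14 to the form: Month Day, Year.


ISO 1992-05-14 parses as year=1992, month=05, day=14
Month 5 -> May

May 14, 1992


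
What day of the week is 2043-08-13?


Date: August 13, 2043
Anchor: Jan 1, 2043. With p = 2043 - 1 = 2042: (p + p//4 - p//100 + p//400) mod 7 = (2042 + 510 - 20 + 5) mod 7 = 2537 mod 7 = 3 -> Thursday (Mon=0 ... Sun=6)
Days before August (Jan-Jul): 212; offset = 212 + 13 - 1 = 224
Weekday index = (3 + 224) mod 7 = 3

Day of the week: Thursday


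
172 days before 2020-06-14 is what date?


Start: 2020-06-14, subtract 172 days
Back 14 days from June 14 reaches May 31, 2020 -> 158 left
May 2020 has 31 days -> back to April 30, 2020 -> 127 left
April 2020 has 30 days -> back to March 31, 2020 -> 97 left
March 2020 has 31 days -> back to February 29, 2020 -> 66 left
February 2020 has 29 days -> back to January 31, 2020 -> 37 left
January 2020 has 31 days -> back to December 31, 2019 -> 6 left
December 2019: 31 - 6 = 25 -> lands on December 25

Result: 2019-12-25


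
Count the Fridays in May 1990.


May 1990 has 31 days
Anchor: Jan 1, 1990. With p = 1990 - 1 = 1989: (p + p//4 - p//100 + p//400) mod 7 = (1989 + 497 - 19 + 4) mod 7 = 2471 mod 7 = 0 -> Monday (Mon=0 ... Sun=6)
Days before May (Jan-Apr): 120; May 1 index = (0 + 120) mod 7 = 1 -> Tuesday
First Friday is May 4
Fridays: 4, 11, 18, 25

4 Fridays


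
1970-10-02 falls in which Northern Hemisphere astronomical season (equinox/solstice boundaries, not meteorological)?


Date: October 2
Astronomical Autumn (approx.; exact equinox/solstice day varies by year): September 22 to December 20
October 2 falls within the Autumn window

Autumn


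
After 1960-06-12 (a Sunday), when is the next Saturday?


Current: Sunday
Target: Saturday
Days ahead: 6

Next Saturday: 1960-06-18


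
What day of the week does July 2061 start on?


Target: July 1, 2061
Anchor: Jan 1, 2061. With p = 2061 - 1 = 2060: (p + p//4 - p//100 + p//400) mod 7 = (2060 + 515 - 20 + 5) mod 7 = 2560 mod 7 = 5 -> Saturday (Mon=0 ... Sun=6)
Days before July (Jan-Jun): 181 days
Weekday index = (5 + 181) mod 7 = 4

Friday


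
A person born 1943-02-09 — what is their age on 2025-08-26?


Birth: 1943-02-09
Reference: 2025-08-26
Year difference: 2025 - 1943 = 82

82 years old
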